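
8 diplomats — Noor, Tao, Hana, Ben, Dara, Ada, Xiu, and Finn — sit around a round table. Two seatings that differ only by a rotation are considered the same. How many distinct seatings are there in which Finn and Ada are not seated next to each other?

Without the restriction there are (7)! = 5040 seatings.
Those with Finn next to Ada: fuse the pair into one unit and seat 7 units around a circle — 2·(6)! = 1440.
Subtracting, 5040 − 1440 = 3600.

3600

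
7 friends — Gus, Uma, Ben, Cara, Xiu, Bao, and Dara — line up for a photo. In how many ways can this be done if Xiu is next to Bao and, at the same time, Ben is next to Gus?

Treat {Xiu,Bao} as one block (2 orders) and {Ben,Gus} as another (2 orders).
That leaves 5 units to arrange: 2 × 2 × 5! = 4 × 120 = 480.

480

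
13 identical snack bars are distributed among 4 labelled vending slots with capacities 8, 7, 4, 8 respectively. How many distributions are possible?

Without the upper bounds there are C(16,3) = 560 ways to split 13 among 4 vending slots.
Subtract solutions that violate a single cap (substitute x_i' = x_i − (cap_i+1)): x_1 ≥ 9 gives C(7,3) = 35; x_2 ≥ 8 gives C(8,3) = 56; x_3 ≥ 5 gives C(11,3) = 165; x_4 ≥ 9 gives C(7,3) = 35. Together 291.
Add back pairs where two caps are both exceeded: 0 + 0 + 0 + 1 + 0 + 0 = 1.
By inclusion–exclusion the count is 560 − 291 + 1 = 270.

270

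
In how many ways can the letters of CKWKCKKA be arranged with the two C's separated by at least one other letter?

630

Total arrangements of CKWKCKKA: 8!/(4!·2!) = 840.
Arrangements with the C's together: treat CC as one letter, giving (7)!/(4!) = 210.
Subtracting, 840 − 210 = 630 arrangements keep the C's apart.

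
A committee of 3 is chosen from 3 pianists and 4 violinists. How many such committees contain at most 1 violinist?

13

Split by how many violinists are chosen (0 through 1).
Sum: C(4,0)·C(3,3) + C(4,1)·C(3,2) = 1 + 12 = 13.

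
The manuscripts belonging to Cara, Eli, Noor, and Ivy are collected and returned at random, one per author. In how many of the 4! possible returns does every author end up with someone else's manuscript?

9

Count assignments avoiding every fixed point. For any j of the 4 authors fixed to their own manuscript, the other 4−j can be arranged in (4−j)! ways.
By inclusion–exclusion this is Σ_{j=0}^{4} (−1)^j C(4,j)·(4−j)!.
Computing: 24 − 24 + 12 − 4 + 1 = 9.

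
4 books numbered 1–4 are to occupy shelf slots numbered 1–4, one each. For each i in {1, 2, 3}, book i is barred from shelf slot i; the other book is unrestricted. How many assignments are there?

Let Aᵢ (for i ∈ {1, 2, 3}) be the placements that put book i in its forbidden shelf slot. Any j of these fix j positions, leaving (4−j)! ways to fill the rest, and there are C(3,j) ways to pick which j.
By inclusion–exclusion, the number of valid placements is Σ_{j=0}^{3} (−1)^j C(3,j)·(4−j)!.
Computing: 24 − 18 + 6 − 1 = 11.

11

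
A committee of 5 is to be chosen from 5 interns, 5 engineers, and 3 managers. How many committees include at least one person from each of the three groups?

With no constraint there are C(13,5) = 1287 possible selections.
Subtract selections that omit an entire group: no interns → C(8,5) = 56; no engineers → C(8,5) = 56; no managers → C(10,5) = 252.
Add back selections omitting two groups (i.e. drawn from a single group): C(5,5) + C(5,5) + C(3,5) = 2.
By inclusion–exclusion: 1287 − 364 + 2 = 925.

925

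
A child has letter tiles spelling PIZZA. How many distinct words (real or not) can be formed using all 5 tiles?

Letter multiplicities in PIZZA: A×1, I×1, P×1, Z×2.
The number of distinct arrangements is 5!/(2!) = 120/2 = 60.

60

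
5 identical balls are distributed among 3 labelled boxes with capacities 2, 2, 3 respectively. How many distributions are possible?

6

Without the upper bounds there are C(7,2) = 21 ways to split 5 among 3 boxes.
Subtract solutions that violate a single cap (substitute x_i' = x_i − (cap_i+1)): x_1 ≥ 3 gives C(4,2) = 6; x_2 ≥ 3 gives C(4,2) = 6; x_3 ≥ 4 gives C(3,2) = 3. Together 15.
No two caps can be exceeded simultaneously, so the pair terms are all 0.
By inclusion–exclusion the count is 21 − 15 + 0 = 6.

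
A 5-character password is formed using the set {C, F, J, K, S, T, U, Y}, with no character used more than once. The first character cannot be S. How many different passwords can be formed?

5880

The first character has 8−1 = 7 choices (anything except S).
The remaining 4 characters are filled from the other 7 symbols without repetition: 7 × 6 × 5 × 4 = 840.
Total: 7 × 840 = 5880.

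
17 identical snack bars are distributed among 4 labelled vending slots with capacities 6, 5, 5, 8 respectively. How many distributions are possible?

Ignoring the caps, the number of non-negative solutions to x_1+…+x_4 = 17 is C(20,3) = 1140.
Subtract solutions that violate a single cap (substitute x_i' = x_i − (cap_i+1)): x_1 ≥ 7 gives C(13,3) = 286; x_2 ≥ 6 gives C(14,3) = 364; x_3 ≥ 6 gives C(14,3) = 364; x_4 ≥ 9 gives C(11,3) = 165. Together 1179.
Add back pairs where two caps are both exceeded: 35 + 35 + 4 + 56 + 10 + 10 = 150.
By inclusion–exclusion the count is 1140 − 1179 + 150 = 111.

111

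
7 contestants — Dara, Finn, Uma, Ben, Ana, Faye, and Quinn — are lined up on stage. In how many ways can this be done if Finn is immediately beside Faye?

Glue Finn and Faye into one block (2 internal orders), leaving 6 units to arrange in a row.
That gives 2 × 6! = 2 × 720 = 1440.

1440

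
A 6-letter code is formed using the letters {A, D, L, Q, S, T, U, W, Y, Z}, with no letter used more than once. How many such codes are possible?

With no repetition, fill the 6 letters in order: 10 choices, then 9, down to 5.
10 × 9 × 8 × 7 × 6 × 5 = 151200.

151200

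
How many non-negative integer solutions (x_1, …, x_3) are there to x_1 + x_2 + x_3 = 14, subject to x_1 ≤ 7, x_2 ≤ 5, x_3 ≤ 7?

21

Ignoring the caps, the number of non-negative solutions to x_1+…+x_3 = 14 is C(16,2) = 120.
Subtract solutions that violate a single cap (substitute x_i' = x_i − (cap_i+1)): x_1 ≥ 8 gives C(8,2) = 28; x_2 ≥ 6 gives C(10,2) = 45; x_3 ≥ 8 gives C(8,2) = 28. Together 101.
Add back pairs where two caps are both exceeded: 1 + 0 + 1 = 2.
By inclusion–exclusion the count is 120 − 101 + 2 = 21.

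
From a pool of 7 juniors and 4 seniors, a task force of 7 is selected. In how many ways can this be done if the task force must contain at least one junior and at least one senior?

329

Total 7-person selections from all 11: C(11,7) = 330.
Subtract selections that omit an entire group: no juniors → C(4,7) = 0; no seniors → C(7,7) = 1.
Both groups omitted at once is impossible, so 330 − 1 = 329.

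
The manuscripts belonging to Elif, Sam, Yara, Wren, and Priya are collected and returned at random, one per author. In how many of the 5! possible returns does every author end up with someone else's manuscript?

Count assignments avoiding every fixed point. For any j of the 5 authors fixed to their own manuscript, the other 5−j can be arranged in (5−j)! ways.
By inclusion–exclusion this is Σ_{j=0}^{5} (−1)^j C(5,j)·(5−j)!.
Computing: 120 − 120 + 60 − 20 + 5 − 1 = 44.

44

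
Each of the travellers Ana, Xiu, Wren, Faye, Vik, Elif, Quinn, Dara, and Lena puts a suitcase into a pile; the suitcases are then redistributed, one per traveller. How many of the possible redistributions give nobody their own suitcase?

Let Aᵢ be the assignments in which traveller i gets their own suitcase. We want the size of the complement of A₁∪…∪A_9.
By inclusion–exclusion this is Σ_{j=0}^{9} (−1)^j C(9,j)·(9−j)!.
Computing: 362880 − 362880 + 181440 − 60480 + 15120 − 3024 + 504 − 72 + 9 − 1 = 133496.

133496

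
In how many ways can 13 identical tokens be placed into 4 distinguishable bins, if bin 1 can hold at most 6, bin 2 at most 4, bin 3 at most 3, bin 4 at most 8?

106

Ignoring the caps, the number of non-negative solutions to x_1+…+x_4 = 13 is C(16,3) = 560.
Subtract solutions that violate a single cap (substitute x_i' = x_i − (cap_i+1)): x_1 ≥ 7 gives C(9,3) = 84; x_2 ≥ 5 gives C(11,3) = 165; x_3 ≥ 4 gives C(12,3) = 220; x_4 ≥ 9 gives C(7,3) = 35. Together 504.
Add back pairs where two caps are both exceeded: 4 + 10 + 0 + 35 + 0 + 1 = 50.
By inclusion–exclusion the count is 560 − 504 + 50 = 106.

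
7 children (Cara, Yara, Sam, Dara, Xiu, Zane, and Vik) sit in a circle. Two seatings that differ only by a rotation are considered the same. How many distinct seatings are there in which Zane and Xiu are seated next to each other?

Glue Zane and Xiu into a block (2 internal orders). Seating 6 units around a circle gives (5)! arrangements.
So 2 × (5)! = 2 × 120 = 240.

240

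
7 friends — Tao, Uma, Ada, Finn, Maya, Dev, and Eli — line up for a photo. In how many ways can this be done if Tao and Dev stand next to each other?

1440

Glue Tao and Dev into one block (2 internal orders), leaving 6 units to arrange in a row.
That gives 2 × 6! = 2 × 720 = 1440.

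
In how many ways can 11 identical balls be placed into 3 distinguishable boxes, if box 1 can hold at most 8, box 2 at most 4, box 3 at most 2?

Ignoring the caps, the number of non-negative solutions to x_1+…+x_3 = 11 is C(13,2) = 78.
Subtract solutions that violate a single cap (substitute x_i' = x_i − (cap_i+1)): x_1 ≥ 9 gives C(4,2) = 6; x_2 ≥ 5 gives C(8,2) = 28; x_3 ≥ 3 gives C(10,2) = 45. Together 79.
Add back pairs where two caps are both exceeded: 0 + 0 + 10 = 10.
By inclusion–exclusion the count is 78 − 79 + 10 = 9.

9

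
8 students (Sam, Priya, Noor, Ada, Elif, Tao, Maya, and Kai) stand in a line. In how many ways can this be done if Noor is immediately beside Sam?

Treat {Noor, Sam} as a single unit. There are 7 units to order, and the pair itself can be ordered 2 ways.
That gives 2 × 7! = 2 × 5040 = 10080.

10080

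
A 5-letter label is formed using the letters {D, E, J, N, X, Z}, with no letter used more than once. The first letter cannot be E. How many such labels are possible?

The first letter has 6−1 = 5 choices (anything except E).
The remaining 4 letters are filled from the other 5 symbols without repetition: 5 × 4 × 3 × 2 = 120.
Total: 5 × 120 = 600.

600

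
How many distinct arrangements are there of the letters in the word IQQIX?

30

The 5 letters of IQQIX have repeats: I appearing twice and Q appearing twice.
Dividing 5! = 120 by 2!·2! = 4 for the repeated letters gives 30.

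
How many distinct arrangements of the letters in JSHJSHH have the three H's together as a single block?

30

Treat the 3 copies of H as a single block. The multiset to arrange is then {HHH, J, J, S, S}, 5 items in all.
That gives (5)!/(2!·2!) = 30 arrangements.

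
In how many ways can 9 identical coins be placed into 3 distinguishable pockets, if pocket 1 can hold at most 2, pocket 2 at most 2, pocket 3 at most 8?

Ignoring the caps, the number of non-negative solutions to x_1+…+x_3 = 9 is C(11,2) = 55.
Subtract solutions that violate a single cap (substitute x_i' = x_i − (cap_i+1)): x_1 ≥ 3 gives C(8,2) = 28; x_2 ≥ 3 gives C(8,2) = 28; x_3 ≥ 9 gives C(2,2) = 1. Together 57.
Add back pairs where two caps are both exceeded: 10 + 0 + 0 = 10.
By inclusion–exclusion the count is 55 − 57 + 10 = 8.

8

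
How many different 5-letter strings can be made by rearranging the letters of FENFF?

20

Letter multiplicities in FENFF: E×1, F×3, N×1.
So there are 5! / (3!) = 20 distinguishable arrangements.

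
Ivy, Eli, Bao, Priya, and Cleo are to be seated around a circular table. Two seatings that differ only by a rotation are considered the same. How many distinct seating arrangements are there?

24

Seat Ivy anywhere (absorbing the rotational symmetry), then permute the other 4: (4)! = 24.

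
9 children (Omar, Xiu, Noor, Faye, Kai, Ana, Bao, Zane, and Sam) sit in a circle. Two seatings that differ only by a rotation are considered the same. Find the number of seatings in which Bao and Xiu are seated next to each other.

10080

Treat {Bao, Xiu} as one unit (2 internal orders) and seat the resulting 8 units around the table: (7)! circular arrangements.
So 2 × (7)! = 2 × 5040 = 10080.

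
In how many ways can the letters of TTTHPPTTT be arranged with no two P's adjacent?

There are 9!/(6!·2!) = 252 arrangements of TTTHPPTTT in total.
Arrangements with the P's together: treat PP as one letter, giving (8)!/(6!) = 56.
Subtracting, 252 − 56 = 196 arrangements keep the P's apart.

196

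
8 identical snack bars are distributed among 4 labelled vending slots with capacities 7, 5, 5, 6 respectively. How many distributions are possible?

Without the upper bounds there are C(11,3) = 165 ways to split 8 among 4 vending slots.
Subtract solutions that violate a single cap (substitute x_i' = x_i − (cap_i+1)): x_1 ≥ 8 gives C(3,3) = 1; x_2 ≥ 6 gives C(5,3) = 10; x_3 ≥ 6 gives C(5,3) = 10; x_4 ≥ 7 gives C(4,3) = 4. Together 25.
No two caps can be exceeded simultaneously, so the pair terms are all 0.
By inclusion–exclusion the count is 165 − 25 + 0 = 140.

140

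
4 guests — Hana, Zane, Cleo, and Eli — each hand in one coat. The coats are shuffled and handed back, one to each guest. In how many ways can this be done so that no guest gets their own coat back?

9

Let Aᵢ be the assignments in which guest i gets their own coat. We want the size of the complement of A₁∪…∪A_4.
By inclusion–exclusion this is Σ_{j=0}^{4} (−1)^j C(4,j)·(4−j)!.
Computing: 24 − 24 + 12 − 4 + 1 = 9.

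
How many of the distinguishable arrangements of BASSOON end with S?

360

Fix S in the last position and arrange the remaining 6 letters.
Those 6 letters have O appearing twice, giving (6)!/(2!) = 360.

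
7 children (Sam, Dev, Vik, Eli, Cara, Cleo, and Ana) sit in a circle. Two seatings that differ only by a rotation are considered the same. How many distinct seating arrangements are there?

Around a circle, 7 distinct people have 7!/7 = (6)! = 720 rotationally distinct seatings.

720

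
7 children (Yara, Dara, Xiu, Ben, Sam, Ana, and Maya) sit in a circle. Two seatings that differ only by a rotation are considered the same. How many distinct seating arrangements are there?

Seat Yara anywhere (absorbing the rotational symmetry), then permute the other 6: (6)! = 720.

720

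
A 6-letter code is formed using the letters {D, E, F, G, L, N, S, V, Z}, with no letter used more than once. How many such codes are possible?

This is a permutation of 6 out of 9: P(9,6) = 9!/3!.
That product is 9 × 8 × 7 × 6 × 5 × 4 = 60480.

60480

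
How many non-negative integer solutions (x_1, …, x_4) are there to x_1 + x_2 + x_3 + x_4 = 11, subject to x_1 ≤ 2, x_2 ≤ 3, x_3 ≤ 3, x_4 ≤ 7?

Ignoring the caps, the number of non-negative solutions to x_1+…+x_4 = 11 is C(14,3) = 364.
Subtract solutions that violate a single cap (substitute x_i' = x_i − (cap_i+1)): x_1 ≥ 3 gives C(11,3) = 165; x_2 ≥ 4 gives C(10,3) = 120; x_3 ≥ 4 gives C(10,3) = 120; x_4 ≥ 8 gives C(6,3) = 20. Together 425.
Add back pairs where two caps are both exceeded: 35 + 35 + 1 + 20 + 0 + 0 = 91.
Subtract triples: 1 + 0 + 0 + 0 = 1.
By inclusion–exclusion the count is 364 − 425 + 91 − 1 = 29.

29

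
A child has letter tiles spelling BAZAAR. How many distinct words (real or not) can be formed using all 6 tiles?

Letter multiplicities in BAZAAR: A×3, B×1, R×1, Z×1.
So there are 6! / (3!) = 120 distinguishable arrangements.

120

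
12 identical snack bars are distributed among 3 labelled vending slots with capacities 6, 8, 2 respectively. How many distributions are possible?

Ignoring the caps, the number of non-negative solutions to x_1+…+x_3 = 12 is C(14,2) = 91.
Subtract solutions that violate a single cap (substitute x_i' = x_i − (cap_i+1)): x_1 ≥ 7 gives C(7,2) = 21; x_2 ≥ 9 gives C(5,2) = 10; x_3 ≥ 3 gives C(11,2) = 55. Together 86.
Add back pairs where two caps are both exceeded: 0 + 6 + 1 = 7.
By inclusion–exclusion the count is 91 − 86 + 7 = 12.

12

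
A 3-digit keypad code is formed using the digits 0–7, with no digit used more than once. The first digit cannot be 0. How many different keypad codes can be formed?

The first digit has 8−1 = 7 choices (anything except 0).
The remaining 2 digits are filled from the other 7 symbols without repetition: 7 × 6 = 42.
Total: 7 × 42 = 294.

294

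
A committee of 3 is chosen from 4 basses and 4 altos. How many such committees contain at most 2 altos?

52

Split by how many altos are chosen (0 through 2).
Sum: C(4,0)·C(4,3) + C(4,1)·C(4,2) + C(4,2)·C(4,1) = 4 + 24 + 24 = 52.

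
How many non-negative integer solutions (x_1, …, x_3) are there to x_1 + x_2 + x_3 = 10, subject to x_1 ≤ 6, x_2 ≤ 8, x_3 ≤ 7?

Ignoring the caps, the number of non-negative solutions to x_1+…+x_3 = 10 is C(12,2) = 66.
Subtract solutions that violate a single cap (substitute x_i' = x_i − (cap_i+1)): x_1 ≥ 7 gives C(5,2) = 10; x_2 ≥ 9 gives C(3,2) = 3; x_3 ≥ 8 gives C(4,2) = 6. Together 19.
No two caps can be exceeded simultaneously, so the pair terms are all 0.
By inclusion–exclusion the count is 66 − 19 + 0 = 47.

47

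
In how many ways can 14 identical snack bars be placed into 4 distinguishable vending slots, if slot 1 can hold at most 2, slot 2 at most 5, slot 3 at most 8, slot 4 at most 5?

Ignoring the caps, the number of non-negative solutions to x_1+…+x_4 = 14 is C(17,3) = 680.
Subtract solutions that violate a single cap (substitute x_i' = x_i − (cap_i+1)): x_1 ≥ 3 gives C(14,3) = 364; x_2 ≥ 6 gives C(11,3) = 165; x_3 ≥ 9 gives C(8,3) = 56; x_4 ≥ 6 gives C(11,3) = 165. Together 750.
Add back pairs where two caps are both exceeded: 56 + 10 + 56 + 0 + 10 + 0 = 132.
By inclusion–exclusion the count is 680 − 750 + 132 = 62.

62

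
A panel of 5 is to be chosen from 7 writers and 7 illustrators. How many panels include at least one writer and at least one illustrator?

Total 5-person selections from all 14: C(14,5) = 2002.
Subtract selections that omit an entire group: no writers → C(7,5) = 21; no illustrators → C(7,5) = 21.
Both groups omitted at once is impossible, so 2002 − 42 = 1960.

1960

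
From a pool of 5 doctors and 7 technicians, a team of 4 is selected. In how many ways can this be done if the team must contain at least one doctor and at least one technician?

Total 4-person selections from all 12: C(12,4) = 495.
Subtract selections that omit an entire group: no doctors → C(7,4) = 35; no technicians → C(5,4) = 5.
Both groups omitted at once is impossible, so 495 − 40 = 455.

455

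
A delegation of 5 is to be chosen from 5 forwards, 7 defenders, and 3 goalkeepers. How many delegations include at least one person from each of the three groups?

1925

With no constraint there are C(15,5) = 3003 possible selections.
Selections missing a whole group: no forwards → C(10,5) = 252; no defenders → C(8,5) = 56; no goalkeepers → C(12,5) = 792.
Add back selections omitting two groups (i.e. drawn from a single group): C(5,5) + C(7,5) + C(3,5) = 22.
By inclusion–exclusion: 3003 − 1100 + 22 = 1925.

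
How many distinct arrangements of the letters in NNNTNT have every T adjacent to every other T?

5

Treat the 2 copies of T as a single block. The multiset to arrange is then {TT, N, N, N, N}, 5 items in all.
That gives (5)!/(4!) = 5 arrangements.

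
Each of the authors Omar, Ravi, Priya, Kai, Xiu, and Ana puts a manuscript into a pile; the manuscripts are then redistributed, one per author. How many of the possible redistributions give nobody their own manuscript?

265

Let Aᵢ be the assignments in which author i gets their own manuscript. We want the size of the complement of A₁∪…∪A_6.
By inclusion–exclusion this is Σ_{j=0}^{6} (−1)^j C(6,j)·(6−j)!.
Computing: 720 − 720 + 360 − 120 + 30 − 6 + 1 = 265.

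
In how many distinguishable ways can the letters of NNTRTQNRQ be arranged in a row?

7560

The 9 letters of NNTRTQNRQ have repeats: N appearing 3 times, Q appearing twice, R appearing twice, and T appearing twice.
So there are 9! / (3!·2!·2!·2!) = 7560 distinguishable arrangements.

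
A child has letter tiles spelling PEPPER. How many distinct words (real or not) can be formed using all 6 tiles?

The 6 letters of PEPPER have repeats: E appearing twice and P appearing 3 times.
The number of distinct arrangements is 6!/(3!·2!) = 720/12 = 60.

60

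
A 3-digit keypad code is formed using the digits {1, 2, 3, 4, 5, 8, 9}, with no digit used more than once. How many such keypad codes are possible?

With no repetition, fill the 3 digits in order: 7 choices, then 6, down to 5.
That product is 7 × 6 × 5 = 210.

210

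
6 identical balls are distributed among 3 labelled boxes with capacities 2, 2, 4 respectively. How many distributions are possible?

6

Ignoring the caps, the number of non-negative solutions to x_1+…+x_3 = 6 is C(8,2) = 28.
Subtract solutions that violate a single cap (substitute x_i' = x_i − (cap_i+1)): x_1 ≥ 3 gives C(5,2) = 10; x_2 ≥ 3 gives C(5,2) = 10; x_3 ≥ 5 gives C(3,2) = 3. Together 23.
Add back pairs where two caps are both exceeded: 1 + 0 + 0 = 1.
By inclusion–exclusion the count is 28 − 23 + 1 = 6.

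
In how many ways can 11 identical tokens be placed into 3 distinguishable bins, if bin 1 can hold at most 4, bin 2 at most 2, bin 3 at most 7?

Without the upper bounds there are C(13,2) = 78 ways to split 11 among 3 bins.
Subtract solutions that violate a single cap (substitute x_i' = x_i − (cap_i+1)): x_1 ≥ 5 gives C(8,2) = 28; x_2 ≥ 3 gives C(10,2) = 45; x_3 ≥ 8 gives C(5,2) = 10. Together 83.
Add back pairs where two caps are both exceeded: 10 + 0 + 1 = 11.
By inclusion–exclusion the count is 78 − 83 + 11 = 6.

6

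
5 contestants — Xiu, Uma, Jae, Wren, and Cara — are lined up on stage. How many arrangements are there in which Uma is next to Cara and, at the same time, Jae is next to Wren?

Treat {Uma,Cara} as one block (2 orders) and {Jae,Wren} as another (2 orders).
That leaves 3 units to arrange: 2 × 2 × 3! = 4 × 6 = 24.

24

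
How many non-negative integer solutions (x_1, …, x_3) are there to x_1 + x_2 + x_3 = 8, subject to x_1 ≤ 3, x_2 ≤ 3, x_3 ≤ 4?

6

By stars and bars, unrestricted non-negative solutions to x_1+…+x_3 = 8 number C(8+2,2) = 45.
Subtract solutions that violate a single cap (substitute x_i' = x_i − (cap_i+1)): x_1 ≥ 4 gives C(6,2) = 15; x_2 ≥ 4 gives C(6,2) = 15; x_3 ≥ 5 gives C(5,2) = 10. Together 40.
Add back pairs where two caps are both exceeded: 1 + 0 + 0 = 1.
By inclusion–exclusion the count is 45 − 40 + 1 = 6.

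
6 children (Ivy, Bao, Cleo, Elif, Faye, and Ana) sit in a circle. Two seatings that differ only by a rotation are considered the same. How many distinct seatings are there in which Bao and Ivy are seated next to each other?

Glue Bao and Ivy into a block (2 internal orders). Seating 5 units around a circle gives (4)! arrangements.
So 2 × (4)! = 2 × 24 = 48.

48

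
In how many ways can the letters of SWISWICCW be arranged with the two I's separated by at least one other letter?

5880

Total arrangements of SWISWICCW: 9!/(3!·2!·2!·2!) = 7560.
If the two I's are adjacent, glue them into one block, leaving 8 items to arrange: (8)!/(3!·2!·2!) = 1680 ways.
Hence 7560 − 1680 = 5880.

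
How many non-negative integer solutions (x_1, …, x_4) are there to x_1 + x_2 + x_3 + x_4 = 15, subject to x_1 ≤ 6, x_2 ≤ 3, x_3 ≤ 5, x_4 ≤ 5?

Without the upper bounds there are C(18,3) = 816 ways to split 15 among 4 variables.
Subtract solutions that violate a single cap (substitute x_i' = x_i − (cap_i+1)): x_1 ≥ 7 gives C(11,3) = 165; x_2 ≥ 4 gives C(14,3) = 364; x_3 ≥ 6 gives C(12,3) = 220; x_4 ≥ 6 gives C(12,3) = 220. Together 969.
Add back pairs where two caps are both exceeded: 35 + 10 + 10 + 56 + 56 + 20 = 187.
By inclusion–exclusion the count is 816 − 969 + 187 = 34.

34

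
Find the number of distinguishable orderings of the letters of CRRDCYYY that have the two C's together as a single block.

420

Treat the 2 copies of C as a single block. The multiset to arrange is then {CC, D, R, R, Y, Y, Y}, 7 items in all.
That gives (7)!/(3!·2!) = 420 arrangements.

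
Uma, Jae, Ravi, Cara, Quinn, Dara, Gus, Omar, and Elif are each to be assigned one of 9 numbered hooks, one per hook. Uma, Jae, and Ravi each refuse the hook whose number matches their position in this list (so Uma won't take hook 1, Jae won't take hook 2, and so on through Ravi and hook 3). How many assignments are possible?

256320

Let Aᵢ (for i ∈ {1, 2, 3}) be the placements that put person i in their forbidden hook. Any j of these fix j positions, leaving (9−j)! ways to fill the rest, and there are C(3,j) ways to pick which j.
By inclusion–exclusion, the number of valid placements is Σ_{j=0}^{3} (−1)^j C(3,j)·(9−j)!.
Computing: 362880 − 120960 + 15120 − 720 = 256320.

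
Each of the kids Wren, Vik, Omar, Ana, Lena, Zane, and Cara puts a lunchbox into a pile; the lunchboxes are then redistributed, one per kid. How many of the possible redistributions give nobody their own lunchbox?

This is the derangement count D_7: permutations of 7 items with no fixed point.
By inclusion–exclusion this is Σ_{j=0}^{7} (−1)^j C(7,j)·(7−j)!.
Computing: 5040 − 5040 + 2520 − 840 + 210 − 42 + 7 − 1 = 1854.

1854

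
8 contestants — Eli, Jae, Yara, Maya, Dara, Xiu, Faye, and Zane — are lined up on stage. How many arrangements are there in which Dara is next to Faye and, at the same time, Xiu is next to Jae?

Treat {Dara,Faye} as one block (2 orders) and {Xiu,Jae} as another (2 orders).
That leaves 6 units to arrange: 2 × 2 × 6! = 4 × 720 = 2880.

2880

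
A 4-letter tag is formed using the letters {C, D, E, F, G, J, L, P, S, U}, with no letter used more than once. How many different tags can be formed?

This is a permutation of 4 out of 10: P(10,4) = 10!/6!.
10 × 9 × 8 × 7 = 5040.

5040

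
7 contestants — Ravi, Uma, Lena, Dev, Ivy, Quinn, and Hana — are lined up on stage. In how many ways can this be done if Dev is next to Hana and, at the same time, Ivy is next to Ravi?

Treat {Dev,Hana} as one block (2 orders) and {Ivy,Ravi} as another (2 orders).
That leaves 5 units to arrange: 2 × 2 × 5! = 4 × 120 = 480.

480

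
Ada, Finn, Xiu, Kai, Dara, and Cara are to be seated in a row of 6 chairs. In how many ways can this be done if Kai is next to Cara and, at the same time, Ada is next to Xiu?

Treat {Kai,Cara} as one block (2 orders) and {Ada,Xiu} as another (2 orders).
That leaves 4 units to arrange: 2 × 2 × 4! = 4 × 24 = 96.

96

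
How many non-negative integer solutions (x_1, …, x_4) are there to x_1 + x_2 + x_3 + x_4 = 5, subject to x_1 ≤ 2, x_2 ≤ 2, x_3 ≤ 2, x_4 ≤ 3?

By stars and bars, unrestricted non-negative solutions to x_1+…+x_4 = 5 number C(5+3,3) = 56.
Subtract solutions that violate a single cap (substitute x_i' = x_i − (cap_i+1)): x_1 ≥ 3 gives C(5,3) = 10; x_2 ≥ 3 gives C(5,3) = 10; x_3 ≥ 3 gives C(5,3) = 10; x_4 ≥ 4 gives C(4,3) = 4. Together 34.
No two caps can be exceeded simultaneously, so the pair terms are all 0.
By inclusion–exclusion the count is 56 − 34 + 0 = 22.

22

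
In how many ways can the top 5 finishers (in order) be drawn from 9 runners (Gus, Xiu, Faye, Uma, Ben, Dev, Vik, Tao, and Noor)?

This is an ordered selection of 5 from 9: P(9,5).
That gives 9 × 8 × 7 × 6 × 5 = 15120.

15120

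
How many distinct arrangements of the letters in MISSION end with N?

180

With the last slot taken by N, it remains to arrange the other 6 letters (MISSIO).
Those 6 letters have I appearing twice and S appearing twice, giving (6)!/(2!·2!) = 180.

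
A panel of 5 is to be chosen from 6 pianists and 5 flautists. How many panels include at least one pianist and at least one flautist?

With no constraint there are C(11,5) = 462 possible selections.
Subtract selections that omit an entire group: no pianists → C(5,5) = 1; no flautists → C(6,5) = 6.
Both groups omitted at once is impossible, so 462 − 7 = 455.

455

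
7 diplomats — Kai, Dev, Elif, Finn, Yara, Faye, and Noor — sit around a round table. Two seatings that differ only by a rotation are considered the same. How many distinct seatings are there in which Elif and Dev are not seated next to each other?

All circular seatings of 7 people number (6)! = 720.
Those with Elif next to Dev: fuse the pair into one unit and seat 6 units around a circle — 2·(5)! = 240.
Subtracting, 720 − 240 = 480.

480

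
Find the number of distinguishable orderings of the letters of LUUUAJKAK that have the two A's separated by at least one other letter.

11760

Total arrangements of LUUUAJKAK: 9!/(3!·2!·2!) = 15120.
Arrangements with the A's together: treat AA as one letter, giving (8)!/(3!·2!) = 3360.
Subtracting, 15120 − 3360 = 11760 arrangements keep the A's apart.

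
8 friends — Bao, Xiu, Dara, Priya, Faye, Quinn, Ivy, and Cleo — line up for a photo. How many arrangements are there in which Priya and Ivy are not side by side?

30240

Of the 8! = 40320 arrangements, those with Priya and Ivy adjacent number 2 × 7! = 10080 (treat the pair as a block with 2 internal orders).
Complementary counting: 40320 − 10080 = 30240.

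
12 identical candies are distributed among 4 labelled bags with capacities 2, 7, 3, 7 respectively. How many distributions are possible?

Without the upper bounds there are C(15,3) = 455 ways to split 12 among 4 bags.
Subtract solutions that violate a single cap (substitute x_i' = x_i − (cap_i+1)): x_1 ≥ 3 gives C(12,3) = 220; x_2 ≥ 8 gives C(7,3) = 35; x_3 ≥ 4 gives C(11,3) = 165; x_4 ≥ 8 gives C(7,3) = 35. Together 455.
Add back pairs where two caps are both exceeded: 4 + 56 + 4 + 1 + 0 + 1 = 66.
By inclusion–exclusion the count is 455 − 455 + 66 = 66.

66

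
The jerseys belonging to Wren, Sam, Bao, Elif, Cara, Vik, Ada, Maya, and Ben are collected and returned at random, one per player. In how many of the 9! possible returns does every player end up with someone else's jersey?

This is the derangement count D_9: permutations of 9 items with no fixed point.
By inclusion–exclusion this is Σ_{j=0}^{9} (−1)^j C(9,j)·(9−j)!.
Computing: 362880 − 362880 + 181440 − 60480 + 15120 − 3024 + 504 − 72 + 9 − 1 = 133496.

133496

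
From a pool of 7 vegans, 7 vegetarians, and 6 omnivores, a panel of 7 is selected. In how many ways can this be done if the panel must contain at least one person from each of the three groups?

70658

With no constraint there are C(20,7) = 77520 possible selections.
Subtract selections that omit an entire group: no vegans → C(13,7) = 1716; no vegetarians → C(13,7) = 1716; no omnivores → C(14,7) = 3432.
Add back selections omitting two groups (i.e. drawn from a single group): C(7,7) + C(7,7) + C(6,7) = 2.
By inclusion–exclusion: 77520 − 6864 + 2 = 70658.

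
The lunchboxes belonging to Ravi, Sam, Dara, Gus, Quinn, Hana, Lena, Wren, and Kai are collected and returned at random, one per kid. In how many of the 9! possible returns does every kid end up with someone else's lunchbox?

133496

Let Aᵢ be the assignments in which kid i gets their own lunchbox. We want the size of the complement of A₁∪…∪A_9.
By inclusion–exclusion this is Σ_{j=0}^{9} (−1)^j C(9,j)·(9−j)!.
Computing: 362880 − 362880 + 181440 − 60480 + 15120 − 3024 + 504 − 72 + 9 − 1 = 133496.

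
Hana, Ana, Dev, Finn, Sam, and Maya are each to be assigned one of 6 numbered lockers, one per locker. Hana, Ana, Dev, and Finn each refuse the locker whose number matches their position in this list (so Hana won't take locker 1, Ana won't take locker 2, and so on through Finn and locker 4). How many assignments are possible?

Let Aᵢ (for 1 ≤ i ≤ 4) be the placements that put person i in their forbidden locker. Any j of these fix j positions, leaving (6−j)! ways to fill the rest, and there are C(4,j) ways to pick which j.
By inclusion–exclusion, the number of valid placements is Σ_{j=0}^{4} (−1)^j C(4,j)·(6−j)!.
Computing: 720 − 480 + 144 − 24 + 2 = 362.

362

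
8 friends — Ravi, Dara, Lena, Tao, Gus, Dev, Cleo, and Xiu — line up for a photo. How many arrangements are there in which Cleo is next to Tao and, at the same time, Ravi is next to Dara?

2880

Treat {Cleo,Tao} as one block (2 orders) and {Ravi,Dara} as another (2 orders).
That leaves 6 units to arrange: 2 × 2 × 6! = 4 × 720 = 2880.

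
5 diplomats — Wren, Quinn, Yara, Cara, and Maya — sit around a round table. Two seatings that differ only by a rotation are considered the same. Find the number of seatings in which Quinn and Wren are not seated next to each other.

12

Without the restriction there are (4)! = 24 seatings.
Seatings with Quinn beside Wren: treat them as a block with 2 internal orders, giving 2 × (3)! = 12.
Subtracting, 24 − 12 = 12.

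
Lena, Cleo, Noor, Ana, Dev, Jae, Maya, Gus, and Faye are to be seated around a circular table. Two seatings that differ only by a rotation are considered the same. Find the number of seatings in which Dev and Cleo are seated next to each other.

10080

Treat {Dev, Cleo} as one unit (2 internal orders) and seat the resulting 8 units around the table: (7)! circular arrangements.
So 2 × (7)! = 2 × 5040 = 10080.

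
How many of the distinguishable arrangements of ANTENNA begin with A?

With the first slot taken by A, it remains to arrange the other 6 letters (NTENNA).
Those 6 letters have N appearing 3 times, giving (6)!/(3!) = 120.

120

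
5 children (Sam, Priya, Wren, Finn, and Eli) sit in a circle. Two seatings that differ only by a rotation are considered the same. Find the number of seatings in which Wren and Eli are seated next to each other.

Treat {Wren, Eli} as one unit (2 internal orders) and seat the resulting 4 units around the table: (3)! circular arrangements.
So 2 × (3)! = 2 × 6 = 12.

12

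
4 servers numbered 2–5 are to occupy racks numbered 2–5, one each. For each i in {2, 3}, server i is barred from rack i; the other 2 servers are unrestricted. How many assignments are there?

14

Let Aᵢ (for i ∈ {2, 3}) be the placements that put server i in its forbidden rack. Any j of these fix j positions, leaving (4−j)! ways to fill the rest, and there are C(2,j) ways to pick which j.
By inclusion–exclusion, the number of valid placements is Σ_{j=0}^{2} (−1)^j C(2,j)·(4−j)!.
Computing: 24 − 12 + 2 = 14.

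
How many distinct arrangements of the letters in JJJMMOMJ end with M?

105

With the last slot taken by M, it remains to arrange the other 7 letters (JJJMOMJ).
Those 7 letters have J appearing 4 times and M appearing twice, giving (7)!/(4!·2!) = 105.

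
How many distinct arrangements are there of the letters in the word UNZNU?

30

The 5 letters of UNZNU have repeats: N appearing twice and U appearing twice.
The number of distinct arrangements is 5!/(2!·2!) = 120/4 = 30.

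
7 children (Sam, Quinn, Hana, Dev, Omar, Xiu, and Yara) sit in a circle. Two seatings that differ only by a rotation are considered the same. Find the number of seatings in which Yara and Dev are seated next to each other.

Glue Yara and Dev into a block (2 internal orders). Seating 6 units around a circle gives (5)! arrangements.
So 2 × (5)! = 2 × 120 = 240.

240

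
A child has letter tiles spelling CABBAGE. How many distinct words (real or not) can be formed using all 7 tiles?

Letter multiplicities in CABBAGE: A×2, B×2, C×1, E×1, G×1.
The number of distinct arrangements is 7!/(2!·2!) = 5040/4 = 1260.

1260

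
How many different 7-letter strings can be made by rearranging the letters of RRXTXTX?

RRXTXTX has 7 letters with R appearing twice, T appearing twice, and X appearing 3 times.
So there are 7! / (3!·2!·2!) = 210 distinguishable arrangements.

210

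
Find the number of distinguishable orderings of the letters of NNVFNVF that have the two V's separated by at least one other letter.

150

Total arrangements of NNVFNVF: 7!/(3!·2!·2!) = 210.
If the two V's are adjacent, glue them into one block, leaving 6 items to arrange: (6)!/(3!·2!) = 60 ways.
Hence 210 − 60 = 150.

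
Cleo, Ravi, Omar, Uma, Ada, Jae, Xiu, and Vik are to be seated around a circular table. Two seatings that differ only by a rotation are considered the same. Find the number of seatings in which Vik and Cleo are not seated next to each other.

3600

All circular seatings of 8 people number (7)! = 5040.
Those with Vik next to Cleo: fuse the pair into one unit and seat 7 units around a circle — 2·(6)! = 1440.
Subtracting, 5040 − 1440 = 3600.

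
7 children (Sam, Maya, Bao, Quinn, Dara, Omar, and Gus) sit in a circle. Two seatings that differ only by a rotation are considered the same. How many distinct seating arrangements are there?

Around a circle, 7 distinct people have 7!/7 = (6)! = 720 rotationally distinct seatings.

720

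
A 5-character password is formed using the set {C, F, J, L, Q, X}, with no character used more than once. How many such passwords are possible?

With no repetition, fill the 5 characters in order: 6 choices, then 5, down to 2.
That product is 6 × 5 × 4 × 3 × 2 = 720.

720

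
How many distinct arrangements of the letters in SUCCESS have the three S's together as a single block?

60

Treat the 3 copies of S as a single block. The multiset to arrange is then {SSS, C, C, E, U}, 5 items in all.
That gives (5)!/(2!) = 60 arrangements.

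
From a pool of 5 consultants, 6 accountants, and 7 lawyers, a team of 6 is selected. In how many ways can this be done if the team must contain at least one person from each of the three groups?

Unrestricted: C(18,6) = 18564 ways to pick any 6 of the 18.
Subtract selections that omit an entire group: no consultants → C(13,6) = 1716; no accountants → C(12,6) = 924; no lawyers → C(11,6) = 462.
Add back selections omitting two groups (i.e. drawn from a single group): C(5,6) + C(6,6) + C(7,6) = 8.
By inclusion–exclusion: 18564 − 3102 + 8 = 15470.

15470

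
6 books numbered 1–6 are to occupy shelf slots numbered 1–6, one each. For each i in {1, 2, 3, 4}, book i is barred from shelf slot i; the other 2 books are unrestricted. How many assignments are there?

362

Let Aᵢ (for 1 ≤ i ≤ 4) be the placements that put book i in its forbidden shelf slot. Any j of these fix j positions, leaving (6−j)! ways to fill the rest, and there are C(4,j) ways to pick which j.
By inclusion–exclusion, the number of valid placements is Σ_{j=0}^{4} (−1)^j C(4,j)·(6−j)!.
Computing: 720 − 480 + 144 − 24 + 2 = 362.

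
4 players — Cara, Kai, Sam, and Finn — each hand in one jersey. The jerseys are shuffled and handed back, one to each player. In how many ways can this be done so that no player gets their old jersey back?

Count assignments avoiding every fixed point. For any j of the 4 players fixed to their old jersey, the other 4−j can be arranged in (4−j)! ways.
By inclusion–exclusion this is Σ_{j=0}^{4} (−1)^j C(4,j)·(4−j)!.
Computing: 24 − 24 + 12 − 4 + 1 = 9.

9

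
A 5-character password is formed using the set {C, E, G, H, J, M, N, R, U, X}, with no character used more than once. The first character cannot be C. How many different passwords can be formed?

27216

The first character has 10−1 = 9 choices (anything except C).
The remaining 4 characters are filled from the other 9 symbols without repetition: 9 × 8 × 7 × 6 = 3024.
Total: 9 × 3024 = 27216.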